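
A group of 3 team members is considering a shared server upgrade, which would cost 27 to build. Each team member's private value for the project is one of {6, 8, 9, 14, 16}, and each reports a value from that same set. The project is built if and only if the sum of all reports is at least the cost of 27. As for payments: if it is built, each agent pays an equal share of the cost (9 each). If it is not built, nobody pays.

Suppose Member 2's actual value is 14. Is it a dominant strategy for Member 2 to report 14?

Consider the case where Member 1 reports 6 and Member 3 reports 6.
Truthful report 14: project not built, utility 0.
Report 16 instead: project built, pays 9, utility 14 - 9 = 5.
Since 5 > 0, reporting 16 is strictly better here, so truthful reporting is not dominant.

No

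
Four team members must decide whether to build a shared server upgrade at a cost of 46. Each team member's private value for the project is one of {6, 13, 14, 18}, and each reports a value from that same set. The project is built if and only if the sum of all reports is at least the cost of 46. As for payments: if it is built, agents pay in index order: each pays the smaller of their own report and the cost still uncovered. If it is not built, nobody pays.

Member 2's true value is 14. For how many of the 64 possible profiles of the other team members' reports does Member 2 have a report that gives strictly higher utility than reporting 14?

51

Others report (6, 13, 14): truth gives 0; report 13 gives 1 > 0. Violating.
Others report (6, 13, 18): truth gives 0; report 13 gives 1 > 0. Violating.
Others report (6, 14, 13): truth gives 0; report 13 gives 1 > 0. Violating.
Others report (6, 14, 14): truth gives 0; report 13 gives 1 > 0. Violating.
Others report (6, 6, 6): truth gives 0; no alternative beats it.
Others report (6, 6, 13): truth gives 0; no alternative beats it.
(Checking all 64 profiles: 51 have a profitable deviation, 13 do not.)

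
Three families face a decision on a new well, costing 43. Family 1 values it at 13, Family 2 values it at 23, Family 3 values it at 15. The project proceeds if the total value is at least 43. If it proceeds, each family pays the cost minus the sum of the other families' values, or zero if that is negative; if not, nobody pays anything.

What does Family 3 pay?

7

Total value 51 ≥ cost 43, so the project is built.
The other families' values sum to 36.
Cost minus that sum is 43 - 36 = 7.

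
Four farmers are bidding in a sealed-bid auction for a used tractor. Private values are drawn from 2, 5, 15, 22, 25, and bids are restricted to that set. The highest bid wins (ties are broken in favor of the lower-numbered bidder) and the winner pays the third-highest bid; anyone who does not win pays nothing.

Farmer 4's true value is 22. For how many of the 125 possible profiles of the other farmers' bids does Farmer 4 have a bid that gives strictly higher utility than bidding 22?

27

Others bid (2, 2, 22): truth gives 0; bid 25 gives 20 > 0. Violating.
Others bid (2, 5, 22): truth gives 0; bid 25 gives 17 > 0. Violating.
Others bid (2, 15, 22): truth gives 0; bid 25 gives 7 > 0. Violating.
Others bid (2, 22, 2): truth gives 0; bid 25 gives 20 > 0. Violating.
Others bid (2, 2, 2): truth gives 20; no alternative beats it.
Others bid (2, 2, 5): truth gives 20; no alternative beats it.
(Checking all 125 profiles: 27 have a profitable deviation, 98 do not.)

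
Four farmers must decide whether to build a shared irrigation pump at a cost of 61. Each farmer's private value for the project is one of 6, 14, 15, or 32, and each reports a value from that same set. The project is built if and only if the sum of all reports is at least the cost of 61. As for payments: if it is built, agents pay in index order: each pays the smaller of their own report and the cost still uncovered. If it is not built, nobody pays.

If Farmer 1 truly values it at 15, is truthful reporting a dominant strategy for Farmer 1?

No

Consider the case where Farmer 2 reports 6, Farmer 3 reports 14 and Farmer 4 reports 32.
Truthful report 15: project built, pays 15, utility 15 - 15 = 0.
Report 14 instead: project built, pays 14, utility 15 - 14 = 1.
Since 1 > 0, reporting 14 is strictly better here, so truthful reporting is not dominant.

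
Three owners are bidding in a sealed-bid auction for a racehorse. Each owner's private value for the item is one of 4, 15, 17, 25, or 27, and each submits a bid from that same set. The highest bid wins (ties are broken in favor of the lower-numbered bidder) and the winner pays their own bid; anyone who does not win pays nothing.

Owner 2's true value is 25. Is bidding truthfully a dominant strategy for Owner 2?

No

Consider the case where Owner 1 bids 4 and Owner 3 bids 4.
Truthful bid 25: wins, pays 25, utility 25 - 25 = 0.
Bid 15 instead: wins, pays 15, utility 25 - 15 = 10.
Since 10 > 0, bidding 15 is strictly better here, so truthful bidding is not dominant.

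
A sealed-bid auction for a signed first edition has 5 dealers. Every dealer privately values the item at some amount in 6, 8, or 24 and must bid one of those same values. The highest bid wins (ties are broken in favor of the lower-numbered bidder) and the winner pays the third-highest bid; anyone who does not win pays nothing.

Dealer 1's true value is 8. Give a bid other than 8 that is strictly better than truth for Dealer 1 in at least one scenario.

24

Suppose Dealer 2 bids 6, Dealer 3 bids 6, Dealer 4 bids 6 and Dealer 5 bids 24.
Bid 8: loses, pays 0, utility 0.
Bid 24: wins, pays 6, utility 8 - 6 = 2.
So bidding 24 beats truth here (2 > 0).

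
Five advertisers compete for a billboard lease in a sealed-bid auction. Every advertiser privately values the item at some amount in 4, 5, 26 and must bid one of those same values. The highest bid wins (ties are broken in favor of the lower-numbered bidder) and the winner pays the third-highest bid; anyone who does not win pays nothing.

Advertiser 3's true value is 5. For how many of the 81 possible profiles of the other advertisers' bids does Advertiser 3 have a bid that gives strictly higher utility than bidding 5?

4

Others bid (4, 4, 4, 26): truth gives 0; bid 26 gives 1 > 0. Violating.
Others bid (4, 4, 26, 4): truth gives 0; bid 26 gives 1 > 0. Violating.
Others bid (4, 5, 4, 4): truth gives 0; bid 26 gives 1 > 0. Violating.
Others bid (5, 4, 4, 4): truth gives 0; bid 26 gives 1 > 0. Violating.
Others bid (4, 4, 4, 4): truth gives 1; no alternative beats it.
Others bid (4, 4, 4, 5): truth gives 1; no alternative beats it.
(Checking all 81 profiles: 4 have a profitable deviation, 77 do not.)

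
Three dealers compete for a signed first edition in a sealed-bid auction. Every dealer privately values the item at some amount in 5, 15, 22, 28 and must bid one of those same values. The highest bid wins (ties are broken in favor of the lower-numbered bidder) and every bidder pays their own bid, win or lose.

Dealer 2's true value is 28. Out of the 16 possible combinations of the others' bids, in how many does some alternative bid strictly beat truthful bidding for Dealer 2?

10

Others bid (5, 5): truth gives 0; bid 15 gives 13 > 0. Violating.
Others bid (5, 15): truth gives 0; bid 15 gives 13 > 0. Violating.
Others bid (5, 22): truth gives 0; bid 22 gives 6 > 0. Violating.
Others bid (15, 5): truth gives 0; bid 22 gives 6 > 0. Violating.
Others bid (5, 28): truth gives 0; no alternative beats it.
Others bid (15, 28): truth gives 0; no alternative beats it.
(Checking all 16 profiles: 10 have a profitable deviation, 6 do not.)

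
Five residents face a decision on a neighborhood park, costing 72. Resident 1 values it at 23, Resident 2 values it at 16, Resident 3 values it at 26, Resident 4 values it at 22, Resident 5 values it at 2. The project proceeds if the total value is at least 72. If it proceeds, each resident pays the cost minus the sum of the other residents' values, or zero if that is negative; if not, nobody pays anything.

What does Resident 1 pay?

Total value 89 ≥ cost 72, so the project is built.
The other residents' values sum to 66.
Cost minus that sum is 72 - 66 = 6.

6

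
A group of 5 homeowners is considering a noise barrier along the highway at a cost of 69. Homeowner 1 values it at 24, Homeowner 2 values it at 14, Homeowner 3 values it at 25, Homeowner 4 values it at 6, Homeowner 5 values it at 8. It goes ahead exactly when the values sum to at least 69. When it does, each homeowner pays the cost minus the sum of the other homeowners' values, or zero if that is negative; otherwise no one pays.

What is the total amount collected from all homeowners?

39

Total value 77 ≥ cost 69, so it is built.
Homeowner 1: others sum to 53; max(0, 69 - 53) = 16.
Homeowner 2: others sum to 63; max(0, 69 - 63) = 6.
Homeowner 3: others sum to 52; max(0, 69 - 52) = 17.
Homeowner 4: others sum to 71; max(0, 69 - 71) = 0.
Homeowner 5: others sum to 69; max(0, 69 - 69) = 0.
Total collected = 16 + 6 + 17 + 0 + 0 = 39.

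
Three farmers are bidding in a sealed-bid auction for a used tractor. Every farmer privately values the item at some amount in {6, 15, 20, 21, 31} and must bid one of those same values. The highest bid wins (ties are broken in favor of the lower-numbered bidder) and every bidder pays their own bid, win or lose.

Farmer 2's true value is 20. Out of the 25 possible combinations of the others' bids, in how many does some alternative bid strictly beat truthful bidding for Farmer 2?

21

Others bid (6, 6): truth gives 0; bid 15 gives 5 > 0. Violating.
Others bid (6, 15): truth gives 0; bid 15 gives 5 > 0. Violating.
Others bid (6, 21): truth gives -20; bid 21 gives -1 > -20. Violating.
Others bid (6, 31): truth gives -20; bid 6 gives -6 > -20. Violating.
Others bid (6, 20): truth gives 0; no alternative beats it.
Others bid (15, 6): truth gives 0; no alternative beats it.
(Checking all 25 profiles: 21 have a profitable deviation, 4 do not.)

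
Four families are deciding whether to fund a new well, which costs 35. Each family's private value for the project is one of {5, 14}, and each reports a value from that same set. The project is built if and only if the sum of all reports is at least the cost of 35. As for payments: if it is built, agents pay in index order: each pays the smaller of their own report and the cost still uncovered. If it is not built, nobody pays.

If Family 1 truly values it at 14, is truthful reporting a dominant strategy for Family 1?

Consider the case where Family 2 reports 5, Family 3 reports 14 and Family 4 reports 14.
Truthful report 14: project built, pays 14, utility 14 - 14 = 0.
Report 5 instead: project built, pays 5, utility 14 - 5 = 9.
Since 9 > 0, reporting 5 is strictly better here, so truthful reporting is not dominant.

No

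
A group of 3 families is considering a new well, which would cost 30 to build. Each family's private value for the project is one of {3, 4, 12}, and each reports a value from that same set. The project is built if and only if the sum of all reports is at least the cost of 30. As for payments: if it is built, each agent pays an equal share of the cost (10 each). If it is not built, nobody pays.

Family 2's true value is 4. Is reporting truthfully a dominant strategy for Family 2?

Yes

Check each profile of the others' reports and compare truth against every alternative report.
Others report (3, 3): truth gives 0, best alternative gives 0.
Others report (3, 4): truth gives 0, best alternative gives 0.
Others report (3, 12): truth gives 0, best alternative gives 0.
Others report (4, 3): truth gives 0, best alternative gives 0.
Others report (4, 4): truth gives 0, best alternative gives 0.
Others report (4, 12): truth gives 0, best alternative gives 0.
(Remaining 3 profiles checked similarly; truth is weakly best in each.)
In every case the truthful report is at least as good as any alternative, so it is a dominant strategy.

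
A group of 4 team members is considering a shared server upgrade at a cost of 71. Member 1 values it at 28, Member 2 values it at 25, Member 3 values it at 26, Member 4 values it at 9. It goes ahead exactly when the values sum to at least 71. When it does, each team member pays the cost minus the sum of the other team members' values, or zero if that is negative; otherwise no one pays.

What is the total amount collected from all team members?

Total value 88 ≥ cost 71, so it is built.
Member 1: others sum to 60; max(0, 71 - 60) = 11.
Member 2: others sum to 63; max(0, 71 - 63) = 8.
Member 3: others sum to 62; max(0, 71 - 62) = 9.
Member 4: others sum to 79; max(0, 71 - 79) = 0.
Total collected = 11 + 8 + 9 + 0 = 28.

28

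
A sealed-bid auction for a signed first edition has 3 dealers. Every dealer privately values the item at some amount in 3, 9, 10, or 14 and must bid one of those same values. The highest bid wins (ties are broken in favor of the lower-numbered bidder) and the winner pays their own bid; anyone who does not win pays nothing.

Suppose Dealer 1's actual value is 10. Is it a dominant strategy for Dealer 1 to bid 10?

Consider the case where Dealer 2 bids 3 and Dealer 3 bids 3.
Truthful bid 10: wins, pays 10, utility 10 - 10 = 0.
Bid 3 instead: wins, pays 3, utility 10 - 3 = 7.
Since 7 > 0, bidding 3 is strictly better here, so truthful bidding is not dominant.

No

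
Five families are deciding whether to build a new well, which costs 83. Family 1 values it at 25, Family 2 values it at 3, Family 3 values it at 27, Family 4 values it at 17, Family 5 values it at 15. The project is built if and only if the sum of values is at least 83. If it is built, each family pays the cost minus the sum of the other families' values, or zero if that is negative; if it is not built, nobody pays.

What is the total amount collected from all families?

68

Total value 87 ≥ cost 83, so it is built.
Family 1: others sum to 62; max(0, 83 - 62) = 21.
Family 2: others sum to 84; max(0, 83 - 84) = 0.
Family 3: others sum to 60; max(0, 83 - 60) = 23.
Family 4: others sum to 70; max(0, 83 - 70) = 13.
Family 5: others sum to 72; max(0, 83 - 72) = 11.
Total collected = 21 + 0 + 23 + 13 + 11 = 68.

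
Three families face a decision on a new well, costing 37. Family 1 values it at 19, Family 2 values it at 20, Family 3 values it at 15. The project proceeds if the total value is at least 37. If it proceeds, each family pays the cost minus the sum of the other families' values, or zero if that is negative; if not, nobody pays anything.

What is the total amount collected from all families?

Total value 54 ≥ cost 37, so it is built.
Family 1: others sum to 35; max(0, 37 - 35) = 2.
Family 2: others sum to 34; max(0, 37 - 34) = 3.
Family 3: others sum to 39; max(0, 37 - 39) = 0.
Total collected = 2 + 3 + 0 = 5.

5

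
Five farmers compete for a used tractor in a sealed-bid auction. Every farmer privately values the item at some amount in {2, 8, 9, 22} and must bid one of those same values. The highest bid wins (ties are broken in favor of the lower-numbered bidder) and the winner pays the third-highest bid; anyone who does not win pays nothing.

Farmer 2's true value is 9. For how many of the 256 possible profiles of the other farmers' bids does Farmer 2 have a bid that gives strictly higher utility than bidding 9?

32

Others bid (2, 2, 2, 22): truth gives 0; bid 22 gives 7 > 0. Violating.
Others bid (2, 2, 8, 22): truth gives 0; bid 22 gives 1 > 0. Violating.
Others bid (2, 2, 22, 2): truth gives 0; bid 22 gives 7 > 0. Violating.
Others bid (2, 2, 22, 8): truth gives 0; bid 22 gives 1 > 0. Violating.
Others bid (2, 2, 2, 2): truth gives 7; no alternative beats it.
Others bid (2, 2, 2, 8): truth gives 7; no alternative beats it.
(Checking all 256 profiles: 32 have a profitable deviation, 224 do not.)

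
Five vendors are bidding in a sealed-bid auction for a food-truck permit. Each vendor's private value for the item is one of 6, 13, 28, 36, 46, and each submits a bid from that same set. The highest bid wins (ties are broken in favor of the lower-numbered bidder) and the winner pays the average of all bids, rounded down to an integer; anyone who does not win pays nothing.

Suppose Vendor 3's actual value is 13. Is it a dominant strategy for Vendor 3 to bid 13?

Consider the case where Vendor 1 bids 6, Vendor 2 bids 13, Vendor 4 bids 6 and Vendor 5 bids 6.
Truthful bid 13: loses, pays 0, utility 0.
Bid 28 instead: wins, pays 11, utility 13 - 11 = 2.
Since 2 > 0, bidding 28 is strictly better here, so truthful bidding is not dominant.

No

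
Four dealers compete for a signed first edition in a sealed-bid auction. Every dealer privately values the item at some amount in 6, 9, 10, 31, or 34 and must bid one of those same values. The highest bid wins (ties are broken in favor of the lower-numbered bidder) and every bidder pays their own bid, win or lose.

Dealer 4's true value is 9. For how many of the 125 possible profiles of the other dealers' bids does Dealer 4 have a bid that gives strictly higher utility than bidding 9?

Others bid (6, 6, 9): truth gives -9; bid 10 gives -1 > -9. Violating.
Others bid (6, 6, 10): truth gives -9; bid 6 gives -6 > -9. Violating.
Others bid (6, 6, 31): truth gives -9; bid 6 gives -6 > -9. Violating.
Others bid (6, 6, 34): truth gives -9; bid 6 gives -6 > -9. Violating.
Others bid (6, 6, 6): truth gives 0; no alternative beats it.
(Checking all 125 profiles: 124 have a profitable deviation, 1 does not.)

124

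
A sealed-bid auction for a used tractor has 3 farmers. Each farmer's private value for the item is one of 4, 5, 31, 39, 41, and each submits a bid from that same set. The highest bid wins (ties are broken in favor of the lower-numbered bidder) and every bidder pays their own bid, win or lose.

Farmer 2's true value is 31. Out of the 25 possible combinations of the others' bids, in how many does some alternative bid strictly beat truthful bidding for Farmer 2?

Others bid (4, 4): truth gives 0; bid 5 gives 26 > 0. Violating.
Others bid (4, 5): truth gives 0; bid 5 gives 26 > 0. Violating.
Others bid (4, 39): truth gives -31; bid 4 gives -4 > -31. Violating.
Others bid (4, 41): truth gives -31; bid 4 gives -4 > -31. Violating.
Others bid (4, 31): truth gives 0; no alternative beats it.
Others bid (5, 4): truth gives 0; no alternative beats it.
(Checking all 25 profiles: 21 have a profitable deviation, 4 do not.)

21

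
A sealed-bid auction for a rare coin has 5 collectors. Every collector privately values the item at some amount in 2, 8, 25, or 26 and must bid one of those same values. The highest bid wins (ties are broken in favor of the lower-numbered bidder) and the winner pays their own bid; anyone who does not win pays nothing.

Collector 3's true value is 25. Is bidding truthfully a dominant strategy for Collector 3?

No

Consider the case where Collector 1 bids 2, Collector 2 bids 2, Collector 4 bids 2 and Collector 5 bids 2.
Truthful bid 25: wins, pays 25, utility 25 - 25 = 0.
Bid 8 instead: wins, pays 8, utility 25 - 8 = 17.
Since 17 > 0, bidding 8 is strictly better here, so truthful bidding is not dominant.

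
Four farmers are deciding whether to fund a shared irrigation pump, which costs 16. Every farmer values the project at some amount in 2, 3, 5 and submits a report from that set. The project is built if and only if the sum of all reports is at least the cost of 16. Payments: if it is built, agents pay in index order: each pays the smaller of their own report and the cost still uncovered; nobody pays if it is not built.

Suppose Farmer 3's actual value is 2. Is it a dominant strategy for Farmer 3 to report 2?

Yes

Check each profile of the others' reports and compare truth against every alternative report.
Others report (3, 5, 5): truth gives 0, best alternative gives -1.
Others report (5, 3, 5): truth gives 0, best alternative gives -1.
Others report (5, 5, 3): truth gives 0, best alternative gives -1.
Others report (5, 5, 5): truth gives 0, best alternative gives -1.
Others report (2, 2, 2): truth gives 0, best alternative gives 0.
Others report (2, 2, 3): truth gives 0, best alternative gives 0.
(Remaining 21 profiles checked similarly; truth is weakly best in each.)
In every case the truthful report is at least as good as any alternative, so it is a dominant strategy.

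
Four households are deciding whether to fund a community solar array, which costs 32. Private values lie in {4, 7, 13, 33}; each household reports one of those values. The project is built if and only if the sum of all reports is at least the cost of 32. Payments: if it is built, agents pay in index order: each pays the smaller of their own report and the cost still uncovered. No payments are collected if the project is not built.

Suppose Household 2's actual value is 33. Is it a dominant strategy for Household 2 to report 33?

No

Consider the case where Household 1 reports 4, Household 3 reports 4 and Household 4 reports 13.
Truthful report 33: project built, pays 28, utility 33 - 28 = 5.
Report 13 instead: project built, pays 13, utility 33 - 13 = 20.
Since 20 > 5, reporting 13 is strictly better here, so truthful reporting is not dominant.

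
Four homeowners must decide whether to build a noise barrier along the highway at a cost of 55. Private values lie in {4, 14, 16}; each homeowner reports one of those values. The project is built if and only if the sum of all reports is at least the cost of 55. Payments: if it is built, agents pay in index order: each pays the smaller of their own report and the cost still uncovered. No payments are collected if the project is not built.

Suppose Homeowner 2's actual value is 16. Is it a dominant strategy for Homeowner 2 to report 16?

No

Consider the case where Homeowner 1 reports 14, Homeowner 3 reports 14 and Homeowner 4 reports 14.
Truthful report 16: project built, pays 16, utility 16 - 16 = 0.
Report 14 instead: project built, pays 14, utility 16 - 14 = 2.
Since 2 > 0, reporting 14 is strictly better here, so truthful reporting is not dominant.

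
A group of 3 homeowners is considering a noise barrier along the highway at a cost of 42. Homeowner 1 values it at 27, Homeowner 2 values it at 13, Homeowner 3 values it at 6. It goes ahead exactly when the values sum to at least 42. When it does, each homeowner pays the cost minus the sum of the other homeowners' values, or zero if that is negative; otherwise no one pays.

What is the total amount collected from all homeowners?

34

Total value 46 ≥ cost 42, so it is built.
Homeowner 1: others sum to 19; max(0, 42 - 19) = 23.
Homeowner 2: others sum to 33; max(0, 42 - 33) = 9.
Homeowner 3: others sum to 40; max(0, 42 - 40) = 2.
Total collected = 23 + 9 + 2 = 34.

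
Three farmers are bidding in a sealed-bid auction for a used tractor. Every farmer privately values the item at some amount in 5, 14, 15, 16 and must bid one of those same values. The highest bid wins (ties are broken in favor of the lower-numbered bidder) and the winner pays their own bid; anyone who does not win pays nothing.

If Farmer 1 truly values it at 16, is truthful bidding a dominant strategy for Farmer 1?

Consider the case where Farmer 2 bids 5 and Farmer 3 bids 5.
Truthful bid 16: wins, pays 16, utility 16 - 16 = 0.
Bid 5 instead: wins, pays 5, utility 16 - 5 = 11.
Since 11 > 0, bidding 5 is strictly better here, so truthful bidding is not dominant.

No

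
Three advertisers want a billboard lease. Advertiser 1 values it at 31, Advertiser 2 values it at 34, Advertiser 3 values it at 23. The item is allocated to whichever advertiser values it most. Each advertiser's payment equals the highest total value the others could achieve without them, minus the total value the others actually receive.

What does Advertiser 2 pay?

31

Advertiser 2 has the highest value and receives the item.
Without Advertiser 2, the item would go to the next-highest value, 31, so the others could achieve 31.
With Advertiser 2 present and winning, the others receive nothing, so their total is 0.
Payment = 31 - 0 = 31.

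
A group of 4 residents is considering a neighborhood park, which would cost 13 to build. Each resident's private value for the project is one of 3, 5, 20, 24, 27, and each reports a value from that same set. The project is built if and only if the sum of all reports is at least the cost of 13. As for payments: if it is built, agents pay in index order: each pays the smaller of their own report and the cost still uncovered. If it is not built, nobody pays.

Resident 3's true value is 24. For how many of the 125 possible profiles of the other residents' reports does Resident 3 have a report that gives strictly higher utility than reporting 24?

15

Others report (3, 3, 3): truth gives 17; report 5 gives 19 > 17. Violating.
Others report (3, 3, 5): truth gives 17; report 3 gives 21 > 17. Violating.
Others report (3, 3, 20): truth gives 17; report 3 gives 21 > 17. Violating.
Others report (3, 3, 24): truth gives 17; report 3 gives 21 > 17. Violating.
Others report (3, 20, 3): truth gives 24; no alternative beats it.
Others report (3, 20, 5): truth gives 24; no alternative beats it.
(Checking all 125 profiles: 15 have a profitable deviation, 110 do not.)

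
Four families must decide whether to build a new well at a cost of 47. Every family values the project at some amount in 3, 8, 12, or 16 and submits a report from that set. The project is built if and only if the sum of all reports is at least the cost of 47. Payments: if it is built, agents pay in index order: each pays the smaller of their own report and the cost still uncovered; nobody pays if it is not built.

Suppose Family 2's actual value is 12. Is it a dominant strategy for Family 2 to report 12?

No

Consider the case where Family 1 reports 8, Family 3 reports 16 and Family 4 reports 16.
Truthful report 12: project built, pays 12, utility 12 - 12 = 0.
Report 8 instead: project built, pays 8, utility 12 - 8 = 4.
Since 4 > 0, reporting 8 is strictly better here, so truthful reporting is not dominant.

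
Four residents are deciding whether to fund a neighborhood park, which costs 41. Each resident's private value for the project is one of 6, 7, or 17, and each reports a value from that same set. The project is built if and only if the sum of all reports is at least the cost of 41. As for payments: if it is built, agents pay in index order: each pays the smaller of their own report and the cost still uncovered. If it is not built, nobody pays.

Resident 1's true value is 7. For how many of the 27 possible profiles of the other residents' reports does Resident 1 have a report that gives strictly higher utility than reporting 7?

Others report (6, 17, 17): truth gives 0; report 6 gives 1 > 0. Violating.
Others report (7, 17, 17): truth gives 0; report 6 gives 1 > 0. Violating.
Others report (17, 6, 17): truth gives 0; report 6 gives 1 > 0. Violating.
Others report (17, 7, 17): truth gives 0; report 6 gives 1 > 0. Violating.
Others report (6, 6, 6): truth gives 0; no alternative beats it.
Others report (6, 6, 7): truth gives 0; no alternative beats it.
(Checking all 27 profiles: 7 have a profitable deviation, 20 do not.)

7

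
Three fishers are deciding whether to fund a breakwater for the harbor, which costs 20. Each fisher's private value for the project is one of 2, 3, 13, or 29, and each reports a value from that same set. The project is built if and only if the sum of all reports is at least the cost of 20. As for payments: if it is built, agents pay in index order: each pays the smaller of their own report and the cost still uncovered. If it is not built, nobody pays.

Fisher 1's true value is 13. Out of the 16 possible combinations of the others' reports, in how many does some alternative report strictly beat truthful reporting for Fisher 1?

8

Others report (2, 29): truth gives 0; report 2 gives 11 > 0. Violating.
Others report (3, 29): truth gives 0; report 2 gives 11 > 0. Violating.
Others report (13, 13): truth gives 0; report 2 gives 11 > 0. Violating.
Others report (13, 29): truth gives 0; report 2 gives 11 > 0. Violating.
Others report (2, 2): truth gives 0; no alternative beats it.
Others report (2, 3): truth gives 0; no alternative beats it.
(Checking all 16 profiles: 8 have a profitable deviation, 8 do not.)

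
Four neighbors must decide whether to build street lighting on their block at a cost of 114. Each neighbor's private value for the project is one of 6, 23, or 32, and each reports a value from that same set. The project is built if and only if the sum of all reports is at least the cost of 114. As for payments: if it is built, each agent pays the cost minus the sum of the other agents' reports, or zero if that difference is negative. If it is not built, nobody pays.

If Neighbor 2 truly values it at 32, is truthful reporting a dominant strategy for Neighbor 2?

Check each profile of the others' reports and compare truth against every alternative report.
Others report (23, 32, 32): truth gives 5, best alternative gives 0.
Others report (32, 23, 32): truth gives 5, best alternative gives 0.
Others report (32, 32, 23): truth gives 5, best alternative gives 0.
Others report (32, 32, 32): truth gives 14, best alternative gives 14.
Others report (6, 6, 6): truth gives 0, best alternative gives 0.
Others report (6, 6, 23): truth gives 0, best alternative gives 0.
(Remaining 21 profiles checked similarly; truth is weakly best in each.)
In every case the truthful report is at least as good as any alternative, so it is a dominant strategy.

Yes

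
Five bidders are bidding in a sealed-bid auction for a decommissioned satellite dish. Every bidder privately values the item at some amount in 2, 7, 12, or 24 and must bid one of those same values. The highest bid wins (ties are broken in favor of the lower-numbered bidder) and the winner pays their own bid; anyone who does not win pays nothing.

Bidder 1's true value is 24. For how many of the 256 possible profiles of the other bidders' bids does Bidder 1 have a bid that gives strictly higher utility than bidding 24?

Others bid (2, 2, 2, 2): truth gives 0; bid 2 gives 22 > 0. Violating.
Others bid (2, 2, 2, 7): truth gives 0; bid 7 gives 17 > 0. Violating.
Others bid (2, 2, 2, 12): truth gives 0; bid 12 gives 12 > 0. Violating.
Others bid (2, 2, 7, 2): truth gives 0; bid 7 gives 17 > 0. Violating.
Others bid (2, 2, 2, 24): truth gives 0; no alternative beats it.
Others bid (2, 2, 7, 24): truth gives 0; no alternative beats it.
(Checking all 256 profiles: 81 have a profitable deviation, 175 do not.)

81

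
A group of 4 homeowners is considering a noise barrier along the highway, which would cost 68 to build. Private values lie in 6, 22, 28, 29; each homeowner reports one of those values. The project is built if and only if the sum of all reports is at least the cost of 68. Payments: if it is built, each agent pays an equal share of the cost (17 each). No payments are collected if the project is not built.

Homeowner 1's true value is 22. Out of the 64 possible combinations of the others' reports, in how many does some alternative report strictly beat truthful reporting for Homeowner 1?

Others report (6, 6, 28): truth gives 0; report 28 gives 5 > 0. Violating.
Others report (6, 6, 29): truth gives 0; report 28 gives 5 > 0. Violating.
Others report (6, 28, 6): truth gives 0; report 28 gives 5 > 0. Violating.
Others report (6, 29, 6): truth gives 0; report 28 gives 5 > 0. Violating.
Others report (6, 6, 6): truth gives 0; no alternative beats it.
Others report (6, 6, 22): truth gives 0; no alternative beats it.
(Checking all 64 profiles: 6 have a profitable deviation, 58 do not.)

6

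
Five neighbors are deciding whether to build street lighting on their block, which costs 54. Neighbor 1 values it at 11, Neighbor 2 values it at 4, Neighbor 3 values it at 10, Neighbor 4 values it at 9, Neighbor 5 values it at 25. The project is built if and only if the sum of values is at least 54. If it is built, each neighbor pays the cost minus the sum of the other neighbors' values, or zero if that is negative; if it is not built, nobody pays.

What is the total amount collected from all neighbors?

35

Total value 59 ≥ cost 54, so it is built.
Neighbor 1: others sum to 48; max(0, 54 - 48) = 6.
Neighbor 2: others sum to 55; max(0, 54 - 55) = 0.
Neighbor 3: others sum to 49; max(0, 54 - 49) = 5.
Neighbor 4: others sum to 50; max(0, 54 - 50) = 4.
Neighbor 5: others sum to 34; max(0, 54 - 34) = 20.
Total collected = 6 + 0 + 5 + 4 + 20 = 35.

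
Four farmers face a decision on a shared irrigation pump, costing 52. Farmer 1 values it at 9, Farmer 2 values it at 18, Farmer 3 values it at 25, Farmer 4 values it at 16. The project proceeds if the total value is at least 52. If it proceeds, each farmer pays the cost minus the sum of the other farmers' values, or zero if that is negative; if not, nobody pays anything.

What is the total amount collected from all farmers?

Total value 68 ≥ cost 52, so it is built.
Farmer 1: others sum to 59; max(0, 52 - 59) = 0.
Farmer 2: others sum to 50; max(0, 52 - 50) = 2.
Farmer 3: others sum to 43; max(0, 52 - 43) = 9.
Farmer 4: others sum to 52; max(0, 52 - 52) = 0.
Total collected = 0 + 2 + 9 + 0 = 11.

11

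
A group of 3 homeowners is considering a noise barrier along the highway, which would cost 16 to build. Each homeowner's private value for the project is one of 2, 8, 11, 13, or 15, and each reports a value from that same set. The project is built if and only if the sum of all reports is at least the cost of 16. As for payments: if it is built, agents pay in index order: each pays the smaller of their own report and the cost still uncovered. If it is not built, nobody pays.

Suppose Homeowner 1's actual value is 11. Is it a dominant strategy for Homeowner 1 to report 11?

Consider the case where Homeowner 2 reports 2 and Homeowner 3 reports 8.
Truthful report 11: project built, pays 11, utility 11 - 11 = 0.
Report 8 instead: project built, pays 8, utility 11 - 8 = 3.
Since 3 > 0, reporting 8 is strictly better here, so truthful reporting is not dominant.

No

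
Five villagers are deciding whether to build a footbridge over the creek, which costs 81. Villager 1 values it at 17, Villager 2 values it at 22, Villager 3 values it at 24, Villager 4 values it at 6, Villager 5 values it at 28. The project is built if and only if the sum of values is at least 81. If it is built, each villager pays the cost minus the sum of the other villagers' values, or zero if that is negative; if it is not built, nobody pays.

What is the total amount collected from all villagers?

Total value 97 ≥ cost 81, so it is built.
Villager 1: others sum to 80; max(0, 81 - 80) = 1.
Villager 2: others sum to 75; max(0, 81 - 75) = 6.
Villager 3: others sum to 73; max(0, 81 - 73) = 8.
Villager 4: others sum to 91; max(0, 81 - 91) = 0.
Villager 5: others sum to 69; max(0, 81 - 69) = 12.
Total collected = 1 + 6 + 8 + 0 + 12 = 27.

27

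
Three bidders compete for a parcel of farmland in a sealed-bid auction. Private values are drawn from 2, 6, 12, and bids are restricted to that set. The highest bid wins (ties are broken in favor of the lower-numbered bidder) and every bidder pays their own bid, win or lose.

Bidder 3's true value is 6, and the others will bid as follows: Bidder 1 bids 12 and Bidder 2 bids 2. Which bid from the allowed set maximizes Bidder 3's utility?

Bid 2: loses but pays 2, utility -2.
Bid 6: loses but pays 6, utility -6.
Bid 12: loses but pays 12, utility -12.
The best choice is 2 with utility -2.

2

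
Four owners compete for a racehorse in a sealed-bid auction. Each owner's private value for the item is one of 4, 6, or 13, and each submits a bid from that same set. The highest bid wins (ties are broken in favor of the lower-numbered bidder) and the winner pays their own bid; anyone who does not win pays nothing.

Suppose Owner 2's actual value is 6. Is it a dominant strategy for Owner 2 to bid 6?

Yes

Check each profile of the others' bids and compare truth against every alternative bid.
Others bid (4, 4, 4): truth gives 0, best alternative gives 0.
Others bid (4, 4, 6): truth gives 0, best alternative gives 0.
Others bid (4, 4, 13): truth gives 0, best alternative gives 0.
Others bid (4, 6, 4): truth gives 0, best alternative gives 0.
Others bid (4, 6, 6): truth gives 0, best alternative gives 0.
Others bid (4, 6, 13): truth gives 0, best alternative gives 0.
(Remaining 21 profiles checked similarly; truth is weakly best in each.)
In every case the truthful bid is at least as good as any alternative, so it is a dominant strategy.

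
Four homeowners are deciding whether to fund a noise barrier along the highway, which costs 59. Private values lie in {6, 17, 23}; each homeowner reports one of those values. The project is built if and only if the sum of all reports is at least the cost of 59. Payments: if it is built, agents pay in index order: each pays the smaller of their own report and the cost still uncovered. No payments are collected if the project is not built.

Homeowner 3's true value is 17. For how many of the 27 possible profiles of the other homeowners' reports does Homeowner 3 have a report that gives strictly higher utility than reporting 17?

Others report (17, 17, 23): truth gives 0; report 6 gives 11 > 0. Violating.
Others report (17, 23, 17): truth gives 0; report 6 gives 11 > 0. Violating.
Others report (17, 23, 23): truth gives 0; report 6 gives 11 > 0. Violating.
Others report (23, 17, 17): truth gives 0; report 6 gives 11 > 0. Violating.
Others report (6, 6, 6): truth gives 0; no alternative beats it.
Others report (6, 6, 17): truth gives 0; no alternative beats it.
(Checking all 27 profiles: 7 have a profitable deviation, 20 do not.)

7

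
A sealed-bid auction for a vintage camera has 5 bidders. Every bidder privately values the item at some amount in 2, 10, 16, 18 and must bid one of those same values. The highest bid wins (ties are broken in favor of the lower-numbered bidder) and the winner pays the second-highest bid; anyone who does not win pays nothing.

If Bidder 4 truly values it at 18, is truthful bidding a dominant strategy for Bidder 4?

Check each profile of the others' bids and compare truth against every alternative bid.
Others bid (2, 2, 16, 2): truth gives 2, best alternative gives 0.
Others bid (2, 2, 16, 10): truth gives 2, best alternative gives 0.
Others bid (2, 2, 16, 16): truth gives 2, best alternative gives 0.
Others bid (2, 10, 16, 2): truth gives 2, best alternative gives 0.
Others bid (2, 10, 16, 10): truth gives 2, best alternative gives 0.
Others bid (2, 10, 16, 16): truth gives 2, best alternative gives 0.
(Remaining 250 profiles checked similarly; truth is weakly best in each.)
In every case the truthful bid is at least as good as any alternative, so it is a dominant strategy.

Yes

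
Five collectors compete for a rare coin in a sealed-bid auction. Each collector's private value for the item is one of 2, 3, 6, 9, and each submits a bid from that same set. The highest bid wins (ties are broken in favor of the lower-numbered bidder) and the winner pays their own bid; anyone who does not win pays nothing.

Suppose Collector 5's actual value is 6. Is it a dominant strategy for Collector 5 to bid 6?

No

Consider the case where Collector 1 bids 2, Collector 2 bids 2, Collector 3 bids 2 and Collector 4 bids 2.
Truthful bid 6: wins, pays 6, utility 6 - 6 = 0.
Bid 3 instead: wins, pays 3, utility 6 - 3 = 3.
Since 3 > 0, bidding 3 is strictly better here, so truthful bidding is not dominant.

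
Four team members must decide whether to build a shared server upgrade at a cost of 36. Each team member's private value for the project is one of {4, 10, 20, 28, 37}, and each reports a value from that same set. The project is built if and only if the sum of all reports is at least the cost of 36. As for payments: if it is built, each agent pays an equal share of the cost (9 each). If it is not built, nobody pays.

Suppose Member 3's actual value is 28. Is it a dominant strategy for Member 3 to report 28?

Yes

Check each profile of the others' reports and compare truth against every alternative report.
Others report (4, 4, 4): truth gives 19, best alternative gives 19.
Others report (4, 4, 10): truth gives 19, best alternative gives 19.
Others report (4, 4, 20): truth gives 19, best alternative gives 19.
Others report (4, 4, 28): truth gives 19, best alternative gives 19.
Others report (4, 4, 37): truth gives 19, best alternative gives 19.
Others report (4, 10, 4): truth gives 19, best alternative gives 19.
(Remaining 119 profiles checked similarly; truth is weakly best in each.)
In every case the truthful report is at least as good as any alternative, so it is a dominant strategy.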